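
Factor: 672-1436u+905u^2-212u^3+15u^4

Trying the rational-root candidates, u = 8 is a root, so (u-8) divides it; the quotient is 15u^3-92u^2+169u-84.
Then u = 3 is a root, giving the factor (u-3) and quotient 15u^2-47u+28.
The remaining quadratic factors as (5u-4)(3u-7).

(3u-7)(5u-4)(u-3)(u-8)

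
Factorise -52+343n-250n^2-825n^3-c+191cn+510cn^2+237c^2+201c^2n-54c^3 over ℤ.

-(2c+5n-1)(3c-15n-13)(9c-11n+4)

Group: 9c(-6c^2+15cn+29c+75n^2+50n-13) + (-11n+4)(-6c^2+15cn+29c+75n^2+50n-13); both groups contain (-6c^2+15cn+29c+75n^2+50n-13), so (9c-11n+4) is a factor with cofactor -6c^2+15cn+29c+75n^2+50n-13.
The cofactor groups again: -6c^2+15cn+29c+75n^2+50n-13 = -2c(3c-15n-13) + (-5n+1)(3c-15n-13); both groups contain (3c-15n-13), giving -(2c+5n-1)(3c-15n-13).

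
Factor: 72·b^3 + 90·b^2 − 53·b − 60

Among the possible rational roots, b = 5/6 is a root, so (6·b − 5) is a factor; dividing leaves 12·b^2 + 25·b + 12.
The remaining quadratic factors as (3·b + 4)(4·b + 3).

(3·b + 4)·(4·b + 3)·(6·b − 5)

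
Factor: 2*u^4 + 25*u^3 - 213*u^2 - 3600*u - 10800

(2*u + 15)*(u + 12)*(u + 5)*(u - 12)

Trying the rational-root candidates, u = -5 is a root, giving the factor (u + 5) and quotient 2*u^3 + 15*u^2 - 288*u - 2160.
Then u = 12 is a root, so (u - 12) divides it; the quotient is 2*u^2 + 39*u + 180.
The remaining quadratic factors as (2*u + 15)(u + 12).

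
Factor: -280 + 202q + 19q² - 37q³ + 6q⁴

Trying the rational-root candidates, q = -7/3 is a root, so (3q + 7) is a factor; dividing leaves 2q³ - 17q² + 46q - 40.
Then q = 2 is a root, so (q - 2) is a factor; dividing leaves 2q² - 13q + 20.
The remaining quadratic factors as (2q - 5)(q - 4).

(2q - 5)(3q + 7)(q - 2)(q - 4)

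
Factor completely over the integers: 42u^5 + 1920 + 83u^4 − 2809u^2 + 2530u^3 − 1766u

Trying the rational-root candidates, u = 1 is a root, so (u − 1) divides it; the quotient is 42u^4 + 125u^3 + 2655u^2 − 154u − 1920.
Continuing, u = 6/7 is a root, so (7u − 6) is a factor; dividing leaves 6u^3 + 23u^2 + 399u + 320.
Next, u = −5/6 is a root, so (6u + 5) is a factor; dividing leaves u^2 + 3u + 64.
The quadratic u^2 + 3u + 64 has discriminant −247 < 0 and is irreducible over ℤ.

(6u + 5)(7u − 6)(u − 1)(u^2 + 3u + 64)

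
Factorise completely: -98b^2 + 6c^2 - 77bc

-(14b - c)(7b + 6c)

Group: -7b(14b - c) - 6c(14b - c); both groups contain (14b - c).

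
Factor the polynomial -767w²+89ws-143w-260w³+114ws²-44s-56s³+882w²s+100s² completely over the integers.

Group: 13w(-20w²+74ws-59w-14s²+25s-11) + 4s(-20w²+74ws-59w-14s²+25s-11); both groups contain (-20w²+74ws-59w-14s²+25s-11), so (13w+4s) is a factor with cofactor -20w²+74ws-59w-14s²+25s-11.
The cofactor groups again: -20w²+74ws-59w-14s²+25s-11 = -5w(4w-14s+11) + (s-1)(4w-14s+11); both groups contain (4w-14s+11), giving -(5w-s+1)(4w-14s+11).

-(4w-14s+11)(5w-s+1)(13w+4s)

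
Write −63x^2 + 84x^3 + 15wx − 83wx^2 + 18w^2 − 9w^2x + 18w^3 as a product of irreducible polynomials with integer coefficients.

(2w − 3x)(3w + 7x)(3w − 4x + 3)

Group: 2w(9w^2 + 9wx + 9w − 28x^2 + 21x) − 3x(9w^2 + 9wx + 9w − 28x^2 + 21x); both groups contain (9w^2 + 9wx + 9w − 28x^2 + 21x), so (2w − 3x) is a factor with cofactor 9w^2 + 9wx + 9w − 28x^2 + 21x.
The cofactor groups again: 9w^2 + 9wx + 9w − 28x^2 + 21x = 3w(3w + 7x) + (−4x + 3)(3w + 7x); both groups contain (3w + 7x), giving (3w − 4x + 3)(3w + 7x).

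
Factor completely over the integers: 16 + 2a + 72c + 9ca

(9c + 2)(a + 8)

Group as (9ca + 72c) + (2a + 16) = 9c(a + 8) + 2(a + 8).
Both groups share the factor (a + 8).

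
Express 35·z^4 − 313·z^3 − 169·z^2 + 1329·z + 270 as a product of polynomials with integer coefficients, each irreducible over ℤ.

Testing divisors of the constant over divisors of the leading coefficient, z = −1/5 is a root, so (5·z + 1) divides it; the quotient is 7·z^3 − 64·z^2 − 21·z + 270.
Then z = −2 is a root, so (z + 2) divides it; the quotient is 7·z^2 − 78·z + 135.
The remaining quadratic factors as (z − 9)(7·z − 15).

(5·z + 1)·(7·z − 15)·(z + 2)·(z − 9)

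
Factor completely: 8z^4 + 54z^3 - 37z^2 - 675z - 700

Testing divisors of the constant over divisors of the leading coefficient, z = -4 is a root, so (z + 4) is a factor; dividing leaves 8z^3 + 22z^2 - 125z - 175.
Continuing, z = -5/4 is a root, giving the factor (4z + 5) and quotient 2z^2 + 3z - 35.
The remaining quadratic factors as (2z - 7)(z + 5).

(2z - 7)(4z + 5)(z + 4)(z + 5)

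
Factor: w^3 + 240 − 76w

(w + 10)(w − 4)(w − 6)

By the rational root theorem, w = 4 is a root, so (w − 4) is a factor; dividing leaves w^2 + 4w − 60.
The remaining quadratic factors as (w − 6)(w + 10).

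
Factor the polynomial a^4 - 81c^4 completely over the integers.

(a + 3c)(a - 3c)(a^2 + 9c^2)

(a)⁴ − (3c)⁴ = ((a)² − (3c)²)((a)² + (3c)²); the first factor splits again, the second (a^2 + 9c^2) is irreducible.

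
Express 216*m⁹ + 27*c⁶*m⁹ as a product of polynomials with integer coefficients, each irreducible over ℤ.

Every term has a factor of 27*m⁹; factoring it out leaves c⁶ + 8.
Recognize a sum of cubes with the parts c² and 2.

27*m⁹*(c² + 2)*(c⁴ − 2*c² + 4)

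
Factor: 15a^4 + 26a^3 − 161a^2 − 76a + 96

(3a − 8)(5a − 3)(a + 1)(a + 4)

Among the possible rational roots, a = 3/5 is a root, giving the factor (5a − 3) and quotient 3a^3 + 7a^2 − 28a − 32.
Then a = 8/3 is a root, so (3a − 8) is a factor; dividing leaves a^2 + 5a + 4.
The remaining quadratic factors as (a + 1)(a + 4).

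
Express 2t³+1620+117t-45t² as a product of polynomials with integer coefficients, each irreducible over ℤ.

(2t+9)(t-12)(t-15)

Trying the rational-root candidates, t = 12 is a root, giving the factor (t-12) and quotient 2t²-21t-135.
The remaining quadratic factors as (2t+9)(t-15).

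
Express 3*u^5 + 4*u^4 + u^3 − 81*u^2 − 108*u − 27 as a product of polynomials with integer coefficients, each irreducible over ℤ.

(3*u + 1)*(u + 1)*(u − 3)*(u^2 + 3*u + 9)

Trying the rational-root candidates, u = −1 is a root, so (u + 1) is a factor; dividing leaves 3*u^4 + u^3 − 81*u − 27.
Continuing, u = −1/3 is a root, so (3*u + 1) is a factor; dividing leaves u^3 − 27.
Next, u = 3 is a root, so (u − 3) divides it; the quotient is u^2 + 3*u + 9.
The quadratic u^2 + 3*u + 9 has discriminant −27 < 0 and is irreducible over ℤ.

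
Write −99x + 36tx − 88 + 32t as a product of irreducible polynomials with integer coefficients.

(4t − 11)(9x + 8)

Group as (36tx + 32t) + (−99x − 88) = 4t(9x + 8) − 11(9x + 8).
Both groups share the factor (9x + 8).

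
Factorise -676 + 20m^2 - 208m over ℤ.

4(5m + 13)(m - 13)

Pull out the common factor 4, then factor the remaining trinomial.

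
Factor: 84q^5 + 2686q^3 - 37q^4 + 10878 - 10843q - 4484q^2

(3q - 7)(4q + 7)(7q - 6)(q^2 + q + 37)

By the rational root theorem, q = 6/7 is a root, so (7q - 6) divides it; the quotient is 12q^4 + 5q^3 + 388q^2 - 308q - 1813.
Next, q = -7/4 is a root, so (4q + 7) divides it; the quotient is 3q^3 - 4q^2 + 104q - 259.
Next, q = 7/3 is a root, so (3q - 7) divides it; the quotient is q^2 + q + 37.
The quadratic q^2 + q + 37 has discriminant -147 < 0 and is irreducible over ℤ.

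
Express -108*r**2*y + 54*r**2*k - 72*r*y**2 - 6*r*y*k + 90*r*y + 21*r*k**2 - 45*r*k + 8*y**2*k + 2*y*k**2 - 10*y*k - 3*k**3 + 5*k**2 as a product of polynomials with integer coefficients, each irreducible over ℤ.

Group: 2*y*(-54*r**2 - 36*r*y - 21*r*k + 45*r + 4*y*k + 3*k**2 - 5*k) - k*(-54*r**2 - 36*r*y - 21*r*k + 45*r + 4*y*k + 3*k**2 - 5*k); both groups contain (-54*r**2 - 36*r*y - 21*r*k + 45*r + 4*y*k + 3*k**2 - 5*k), so (2*y - k) is a factor with cofactor -54*r**2 - 36*r*y - 21*r*k + 45*r + 4*y*k + 3*k**2 - 5*k.
The cofactor groups again: -54*r**2 - 36*r*y - 21*r*k + 45*r + 4*y*k + 3*k**2 - 5*k = -6*r*(9*r - k) + (-4*y - 3*k + 5)*(9*r - k); both groups contain (9*r - k), giving -(6*r + 4*y + 3*k - 5)*(9*r - k).

-(2*y - k)*(9*r - k)*(6*r + 4*y + 3*k - 5)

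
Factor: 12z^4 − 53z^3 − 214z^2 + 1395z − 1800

By the rational root theorem, z = 15/4 is a root, so (4z − 15) is a factor; dividing leaves 3z^3 − 2z^2 − 61z + 120.
Then z = 8/3 is a root, so (3z − 8) is a factor; dividing leaves z^2 + 2z − 15.
The remaining quadratic factors as (z − 3)(z + 5).

(3z − 8)(4z − 15)(z + 5)(z − 3)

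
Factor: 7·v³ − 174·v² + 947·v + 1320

(7·v + 8)·(v − 11)·(v − 15)

Among the possible rational roots, v = 15 is a root, so (v − 15) is a factor; dividing leaves 7·v² − 69·v − 88.
The remaining quadratic factors as (v − 11)(7·v + 8).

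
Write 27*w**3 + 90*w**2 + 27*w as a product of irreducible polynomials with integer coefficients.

9*w*(3*w + 1)*(w + 3)

Pull out the common factor 9*w, then factor the remaining trinomial.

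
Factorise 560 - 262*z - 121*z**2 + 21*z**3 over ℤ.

By the rational root theorem, z = 7 is a root, so (z - 7) is a factor; dividing leaves 21*z**2 + 26*z - 80.
The remaining quadratic factors as (7*z - 10)(3*z + 8).

(3*z + 8)*(7*z - 10)*(z - 7)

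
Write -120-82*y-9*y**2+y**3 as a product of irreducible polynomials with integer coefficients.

(y+2)*(y+4)*(y-15)

Testing divisors of the constant over divisors of the leading coefficient, y = -4 is a root, so (y+4) is a factor; dividing leaves y**2-13*y-30.
The remaining quadratic factors as (y+2)(y-15).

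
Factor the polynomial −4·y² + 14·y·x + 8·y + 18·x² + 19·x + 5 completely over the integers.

−(2·y − 9·x − 5)·(2·y + 2·x + 1)

Group: −2·y·(2·y + 2·x + 1) + (9·x + 5)·(2·y + 2·x + 1); both groups contain (2·y + 2·x + 1).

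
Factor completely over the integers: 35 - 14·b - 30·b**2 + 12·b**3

(2·b - 5)·(6·b**2 - 7)

Group as (12·b**3 - 14·b) + (-30·b**2 + 35) = 2·b·(6·b**2 - 7) - 5·(6·b**2 - 7).
Both groups share the factor (6·b**2 - 7).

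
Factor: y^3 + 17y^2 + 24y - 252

Among the possible rational roots, y = -14 is a root, so (y + 14) is a factor; dividing leaves y^2 + 3y - 18.
The remaining quadratic factors as (y - 3)(y + 6).

(y + 14)(y + 6)(y - 3)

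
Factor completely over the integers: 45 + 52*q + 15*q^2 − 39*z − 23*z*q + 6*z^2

Group: z*(6*z − 5*q − 9) + (−3*q − 5)*(6*z − 5*q − 9); both groups contain (6*z − 5*q − 9).

(z − 3*q − 5)*(6*z − 5*q − 9)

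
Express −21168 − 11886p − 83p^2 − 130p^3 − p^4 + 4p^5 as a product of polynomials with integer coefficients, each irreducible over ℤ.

(4p + 7)(p + 8)(p − 9)(p^2 − p + 42)

Trying the rational-root candidates, p = −8 is a root, so (p + 8) divides it; the quotient is 4p^4 − 33p^3 + 134p^2 − 1155p − 2646.
Next, p = 9 is a root, so (p − 9) divides it; the quotient is 4p^3 + 3p^2 + 161p + 294.
Next, p = −7/4 is a root, so (4p + 7) is a factor; dividing leaves p^2 − p + 42.
The quadratic p^2 − p + 42 has discriminant −167 < 0 and is irreducible over ℤ.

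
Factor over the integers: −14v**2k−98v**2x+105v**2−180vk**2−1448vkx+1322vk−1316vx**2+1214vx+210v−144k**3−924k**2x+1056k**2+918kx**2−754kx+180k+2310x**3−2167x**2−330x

Group: 7v(−2vk−14vx+15v−24k**2−198kx+176k−210x**2+197x+30) + (6k−11x)(−2vk−14vx+15v−24k**2−198kx+176k−210x**2+197x+30); both groups contain (−2vk−14vx+15v−24k**2−198kx+176k−210x**2+197x+30), so (7v+6k−11x) is a factor with cofactor −2vk−14vx+15v−24k**2−198kx+176k−210x**2+197x+30.
The cofactor groups again: −2vk−14vx+15v−24k**2−198kx+176k−210x**2+197x+30 = −2k(v+12k+15x+2) + (−14x+15)(v+12k+15x+2); both groups contain (v+12k+15x+2), giving −(2k+14x−15)(v+12k+15x+2).

−(v+12k+15x+2)(2k+14x−15)(7v+6k−11x)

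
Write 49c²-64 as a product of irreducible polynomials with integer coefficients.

Need a pair with product 49·(-64) = -3136 and sum 0: that's 56 and -56.
Split the middle term: 49c²+56c - 56c-64 = 7c(7c+8) - 8(7c+8).

(7c+8)(7c-8)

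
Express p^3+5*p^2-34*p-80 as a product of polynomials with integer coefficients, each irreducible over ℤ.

(p+2)*(p+8)*(p-5)

Among the possible rational roots, p = -2 is a root, so (p+2) is a factor; dividing leaves p^2+3*p-40.
The remaining quadratic factors as (p+8)(p-5).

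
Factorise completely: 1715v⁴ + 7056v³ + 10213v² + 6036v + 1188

Testing divisors of the constant over divisors of the leading coefficient, v = -6/7 is a root, so (7v + 6) divides it; the quotient is 245v³ + 798v² + 775v + 198.
Continuing, v = -9/7 is a root, so (7v + 9) divides it; the quotient is 35v² + 69v + 22.
The remaining quadratic factors as (5v + 2)(7v + 11).

(5v + 2)(7v + 11)(7v + 6)(7v + 9)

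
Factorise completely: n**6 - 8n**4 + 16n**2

n**2(n + 2)**2(n - 2)**2

Factor out n**2 first: what remains is n**4 - 8n**2 + 16.
Recognize a perfect-square trinomial with the parts 4 and n**2.
-n**2 + 4 is again a difference of squares: (-n + 2)(n + 2).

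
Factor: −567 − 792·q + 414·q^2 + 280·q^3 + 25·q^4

(5·q + 3)·(5·q − 7)·(q + 3)·(q + 9)

Testing divisors of the constant over divisors of the leading coefficient, q = −3/5 is a root, giving the factor (5·q + 3) and quotient 5·q^3 + 53·q^2 + 51·q − 189.
Then q = −3 is a root, giving the factor (q + 3) and quotient 5·q^2 + 38·q − 63.
The remaining quadratic factors as (q + 9)(5·q − 7).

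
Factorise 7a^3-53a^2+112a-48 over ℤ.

(7a-4)(a-3)(a-4)

Among the possible rational roots, a = 3 is a root, so (a-3) is a factor; dividing leaves 7a^2-32a+16.
The remaining quadratic factors as (a-4)(7a-4).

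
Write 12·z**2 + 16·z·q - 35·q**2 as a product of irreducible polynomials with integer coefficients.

(6·z - 7·q)·(2·z + 5·q)

Group: 2·z·(6·z - 7·q) + 5·q·(6·z - 7·q); both groups contain (6·z - 7·q).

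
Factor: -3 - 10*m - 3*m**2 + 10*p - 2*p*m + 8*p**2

(4*p - 3*m - 1)*(2*p + m + 3)

Group: 4*p*(2*p + m + 3) + (-3*m - 1)*(2*p + m + 3); both groups contain (2*p + m + 3).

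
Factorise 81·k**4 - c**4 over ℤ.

(3·k)⁴ − (c)⁴ = ((3·k)² − (c)²)((3·k)² + (c)²); the first factor splits again, the second (9·k**2 + c**2) is irreducible.

(3·k - c)·(3·k + c)·(9·k**2 + c**2)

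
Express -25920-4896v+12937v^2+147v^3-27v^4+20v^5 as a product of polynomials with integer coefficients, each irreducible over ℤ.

(4v+5)(5v-8)(v+8)(v^2-9v+81)

Testing divisors of the constant over divisors of the leading coefficient, v = -5/4 is a root, giving the factor (4v+5) and quotient 5v^4-13v^3+53v^2+3168v-5184.
Continuing, v = -8 is a root, so (v+8) divides it; the quotient is 5v^3-53v^2+477v-648.
Next, v = 8/5 is a root, giving the factor (5v-8) and quotient v^2-9v+81.
The quadratic v^2-9v+81 has discriminant -243 < 0 and is irreducible over ℤ.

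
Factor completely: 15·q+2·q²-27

(2·q-3)·(q+9)

Need a pair with product 2·(-27) = -54 and sum 15: that's 18 and -3.
Split the middle term: 2·q²+18·q - 3·q-27 = 2·q·(q+9) - 3·(q+9).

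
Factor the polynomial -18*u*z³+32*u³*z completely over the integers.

2*u*z*(4*u+3*z)*(4*u-3*z)

Factor out 2*u*z, leaving 16*u²-9*z², which is a difference of two squares.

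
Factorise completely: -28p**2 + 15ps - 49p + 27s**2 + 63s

-(4p + 3s + 7)(7p - 9s)

Group: -7p(4p + 3s + 7) + 9s(4p + 3s + 7); both groups contain (4p + 3s + 7).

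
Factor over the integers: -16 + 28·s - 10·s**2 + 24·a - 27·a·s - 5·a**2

Group: -5·a·(a + 5·s - 4) + (-2·s + 4)·(a + 5·s - 4); both groups contain (a + 5·s - 4).

-(5·a + 2·s - 4)·(a + 5·s - 4)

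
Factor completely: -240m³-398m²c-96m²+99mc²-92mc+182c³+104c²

-(3m-2c)(8m+13c)(10m+7c+4)

Group: 3m(-80m²-186mc-32m-91c²-52c) - 2c(-80m²-186mc-32m-91c²-52c); both groups contain (-80m²-186mc-32m-91c²-52c), so (3m-2c) is a factor with cofactor -80m²-186mc-32m-91c²-52c.
The cofactor groups again: -80m²-186mc-32m-91c²-52c = -8m(10m+7c+4) - 13c(10m+7c+4); both groups contain (10m+7c+4), giving -(8m+13c)(10m+7c+4).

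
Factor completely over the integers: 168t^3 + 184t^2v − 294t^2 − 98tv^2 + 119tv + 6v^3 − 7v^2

Group: 3t(56t^2 + 80tv − 98t − 6v^2 + 7v) − v(56t^2 + 80tv − 98t − 6v^2 + 7v); both groups contain (56t^2 + 80tv − 98t − 6v^2 + 7v), so (3t − v) is a factor with cofactor 56t^2 + 80tv − 98t − 6v^2 + 7v.
The cofactor groups again: 56t^2 + 80tv − 98t − 6v^2 + 7v = 4t(14t − v) + (6v − 7)(14t − v); both groups contain (14t − v), giving (4t + 6v − 7)(14t − v).

(14t − v)(3t − v)(4t + 6v − 7)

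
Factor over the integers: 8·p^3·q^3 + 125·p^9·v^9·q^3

p^3·q^3·(5·p^2·v^3 + 2)·(25·p^4·v^6 − 10·p^2·v^3 + 4)

Every term has a factor of p^3·q^3; factoring it out leaves 125·p^6·v^9 + 8.
Recognize a sum of cubes with the parts 2 and 5·p^2·v^3.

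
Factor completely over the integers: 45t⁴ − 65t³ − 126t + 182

(9t − 13)(5t³ − 14)

Group as (45t⁴ − 126t) + (−65t³ + 182) = 9t(5t³ − 14) − 13(5t³ − 14).
Both groups share the factor (5t³ − 14).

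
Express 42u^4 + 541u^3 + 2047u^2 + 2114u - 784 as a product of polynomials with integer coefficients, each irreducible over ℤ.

(2u + 7)(3u + 8)(7u - 2)(u + 7)

Testing divisors of the constant over divisors of the leading coefficient, u = 2/7 is a root, so (7u - 2) divides it; the quotient is 6u^3 + 79u^2 + 315u + 392.
Next, u = -7 is a root, so (u + 7) divides it; the quotient is 6u^2 + 37u + 56.
The remaining quadratic factors as (2u + 7)(3u + 8).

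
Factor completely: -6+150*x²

6*(5*x+1)*(5*x-1)

Factor out 6, leaving 25*x²-1, which is a difference of two squares.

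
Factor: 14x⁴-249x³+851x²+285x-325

(2x-1)(7x+5)(x-13)(x-5)

Trying the rational-root candidates, x = 1/2 is a root, giving the factor (2x-1) and quotient 7x³-121x²+365x+325.
Next, x = 5 is a root, so (x-5) is a factor; dividing leaves 7x²-86x-65.
The remaining quadratic factors as (x-13)(7x+5).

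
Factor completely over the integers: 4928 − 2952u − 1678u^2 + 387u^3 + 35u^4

Trying the rational-root candidates, u = 4 is a root, giving the factor (u − 4) and quotient 35u^3 + 527u^2 + 430u − 1232.
Continuing, u = −14 is a root, so (u + 14) is a factor; dividing leaves 35u^2 + 37u − 88.
The remaining quadratic factors as (5u + 11)(7u − 8).

(5u + 11)(7u − 8)(u + 14)(u − 4)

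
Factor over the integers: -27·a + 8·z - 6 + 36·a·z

Group as (36·a·z - 27·a) + (8·z - 6) = 9·a·(4·z - 3) + 2·(4·z - 3).
Both groups share the factor (4·z - 3).

(4·z - 3)·(9·a + 2)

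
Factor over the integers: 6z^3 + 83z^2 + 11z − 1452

Trying the rational-root candidates, z = −12 is a root, giving the factor (z + 12) and quotient 6z^2 + 11z − 121.
The remaining quadratic factors as (3z − 11)(2z + 11).

(2z + 11)(3z − 11)(z + 12)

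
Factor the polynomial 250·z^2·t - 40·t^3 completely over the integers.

Factor out 10·t, leaving 25·z^2 - 4·t^2, which is a difference of two squares.

10·t·(5·z - 2·t)·(5·z + 2·t)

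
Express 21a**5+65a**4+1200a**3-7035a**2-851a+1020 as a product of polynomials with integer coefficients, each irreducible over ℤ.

(3a-1)(7a+3)(a-4)(a**2+7a+85)

Trying the rational-root candidates, a = 1/3 is a root, giving the factor (3a-1) and quotient 7a**4+24a**3+408a**2-2209a-1020.
Next, a = -3/7 is a root, so (7a+3) divides it; the quotient is a**3+3a**2+57a-340.
Continuing, a = 4 is a root, so (a-4) divides it; the quotient is a**2+7a+85.
The quadratic a**2+7a+85 has discriminant -291 < 0 and is irreducible over ℤ.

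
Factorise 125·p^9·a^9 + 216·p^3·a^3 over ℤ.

a^3·p^3·(5·p^2·a^2 + 6)·(25·p^4·a^4 - 30·p^2·a^2 + 36)

Every term has a factor of p^3·a^3; factoring it out leaves 125·p^6·a^6 + 216.
Recognize a sum of cubes with the parts 5·p^2·a^2 and 6.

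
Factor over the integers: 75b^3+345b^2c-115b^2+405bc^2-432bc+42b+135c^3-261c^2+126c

(15b+15c-14)(5b+3c-3)(b+3c)

Group: b(75b^2+120bc-115b+45c^2-87c+42) + 3c(75b^2+120bc-115b+45c^2-87c+42); both groups contain (75b^2+120bc-115b+45c^2-87c+42), so (b+3c) is a factor with cofactor 75b^2+120bc-115b+45c^2-87c+42.
The cofactor groups again: 75b^2+120bc-115b+45c^2-87c+42 = 5b(15b+15c-14) + (3c-3)(15b+15c-14); both groups contain (15b+15c-14), giving (5b+3c-3)(15b+15c-14).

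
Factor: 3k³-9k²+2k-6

(k-3)(3k²+2)

Group as (3k³+2k) + (-9k²-6) = k(3k²+2) - 3(3k²+2).
Both groups share the factor (3k²+2).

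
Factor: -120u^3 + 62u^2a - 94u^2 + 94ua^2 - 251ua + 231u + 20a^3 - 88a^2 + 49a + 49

-(4u - 5a + 7)(5u + 2a + 1)(6u + 2a - 7)

Group: 4u(-30u^2 - 22ua + 29u - 4a^2 + 12a + 7) + (-5a + 7)(-30u^2 - 22ua + 29u - 4a^2 + 12a + 7); both groups contain (-30u^2 - 22ua + 29u - 4a^2 + 12a + 7), so (4u - 5a + 7) is a factor with cofactor -30u^2 - 22ua + 29u - 4a^2 + 12a + 7.
The cofactor groups again: -30u^2 - 22ua + 29u - 4a^2 + 12a + 7 = -5u(6u + 2a - 7) + (-2a - 1)(6u + 2a - 7); both groups contain (6u + 2a - 7), giving -(5u + 2a + 1)(6u + 2a - 7).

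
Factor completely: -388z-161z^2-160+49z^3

(7z+4)(7z+8)(z-5)

Trying the rational-root candidates, z = -4/7 is a root, giving the factor (7z+4) and quotient 7z^2-27z-40.
The remaining quadratic factors as (7z+8)(z-5).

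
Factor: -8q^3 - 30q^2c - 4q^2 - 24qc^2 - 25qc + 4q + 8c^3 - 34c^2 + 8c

Group: 2q(-4q^2 - 7qc - 4q + 2c^2 - 8c) + (4c - 1)(-4q^2 - 7qc - 4q + 2c^2 - 8c); both groups contain (-4q^2 - 7qc - 4q + 2c^2 - 8c), so (2q + 4c - 1) is a factor with cofactor -4q^2 - 7qc - 4q + 2c^2 - 8c.
The cofactor groups again: -4q^2 - 7qc - 4q + 2c^2 - 8c = -4q(q + 2c) + (c - 4)(q + 2c); both groups contain (q + 2c), giving -(4q - c + 4)(q + 2c).

-(4q - c + 4)(q + 2c)(2q + 4c - 1)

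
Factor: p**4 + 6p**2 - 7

Substitute u = p**2 to get a quadratic in u, then factor.
p**2 - 1 is a difference of squares.
p**2 + 7 is irreducible over ℤ (always positive, so no real roots).

(p + 1)(p - 1)(p**2 + 7)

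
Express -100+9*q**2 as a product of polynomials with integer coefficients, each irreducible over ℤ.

Need a pair with product 9·(-100) = -900 and sum 0: that's 30 and -30.
Split the middle term: 9*q**2+30*q - 30*q-100 = 3*q*(3*q+10) - 10*(3*q+10).

(3*q+10)*(3*q-10)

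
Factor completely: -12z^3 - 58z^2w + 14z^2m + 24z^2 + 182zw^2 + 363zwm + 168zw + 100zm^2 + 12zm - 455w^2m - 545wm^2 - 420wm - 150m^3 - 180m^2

-(6z - 13w - 10m - 12)(2z - 5m)(z + 7w + 3m)

Group: 6z(-2z^2 - 14zw - zm + 35wm + 15m^2) + (-13w - 10m - 12)(-2z^2 - 14zw - zm + 35wm + 15m^2); both groups contain (-2z^2 - 14zw - zm + 35wm + 15m^2), so (6z - 13w - 10m - 12) is a factor with cofactor -2z^2 - 14zw - zm + 35wm + 15m^2.
The cofactor groups again: -2z^2 - 14zw - zm + 35wm + 15m^2 = -z(2z - 5m) + (-7w - 3m)(2z - 5m); both groups contain (2z - 5m), giving -(z + 7w + 3m)(2z - 5m).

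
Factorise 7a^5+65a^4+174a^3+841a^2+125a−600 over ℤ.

(7a−5)(a+1)(a+8)(a^2+a+15)

Among the possible rational roots, a = 5/7 is a root, so (7a−5) is a factor; dividing leaves a^4+10a^3+32a^2+143a+120.
Continuing, a = −1 is a root, so (a+1) divides it; the quotient is a^3+9a^2+23a+120.
Continuing, a = −8 is a root, so (a+8) divides it; the quotient is a^2+a+15.
The quadratic a^2+a+15 has discriminant −59 < 0 and is irreducible over ℤ.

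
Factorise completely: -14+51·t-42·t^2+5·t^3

(5·t-2)·(t-1)·(t-7)

By the rational root theorem, t = 7 is a root, so (t-7) divides it; the quotient is 5·t^2-7·t+2.
The remaining quadratic factors as (t-1)(5·t-2).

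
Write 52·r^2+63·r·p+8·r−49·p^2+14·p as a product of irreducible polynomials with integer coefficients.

(13·r−7·p+2)·(4·r+7·p)

Group: 13·r·(4·r+7·p) + (−7·p+2)·(4·r+7·p); both groups contain (4·r+7·p).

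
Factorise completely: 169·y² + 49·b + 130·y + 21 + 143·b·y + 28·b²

(4·b + 13·y + 3)·(7·b + 13·y + 7)

Group: 4·b·(7·b + 13·y + 7) + (13·y + 3)·(7·b + 13·y + 7); both groups contain (7·b + 13·y + 7).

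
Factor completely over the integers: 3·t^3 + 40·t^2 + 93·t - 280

Among the possible rational roots, t = 5/3 is a root, giving the factor (3·t - 5) and quotient t^2 + 15·t + 56.
The remaining quadratic factors as (t + 8)(t + 7).

(3·t - 5)·(t + 7)·(t + 8)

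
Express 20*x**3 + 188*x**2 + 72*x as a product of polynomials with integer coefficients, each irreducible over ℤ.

4*x*(5*x + 2)*(x + 9)

Pull out the common factor 4*x, then factor the remaining trinomial.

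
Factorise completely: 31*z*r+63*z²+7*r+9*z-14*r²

(7*z-2*r+1)*(9*z+7*r)

Group: 7*z*(9*z+7*r) + (-2*r+1)*(9*z+7*r); both groups contain (9*z+7*r).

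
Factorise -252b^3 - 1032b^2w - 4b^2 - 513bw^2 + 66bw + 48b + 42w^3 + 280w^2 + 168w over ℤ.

Group: 9b(-28b^2 - 96bw + 12b + 7w^2 + 42w) + (6w + 4)(-28b^2 - 96bw + 12b + 7w^2 + 42w); both groups contain (-28b^2 - 96bw + 12b + 7w^2 + 42w), so (9b + 6w + 4) is a factor with cofactor -28b^2 - 96bw + 12b + 7w^2 + 42w.
The cofactor groups again: -28b^2 - 96bw + 12b + 7w^2 + 42w = -14b(2b + 7w) + (w + 6)(2b + 7w); both groups contain (2b + 7w), giving -(14b - w - 6)(2b + 7w).

-(14b - w - 6)(2b + 7w)(9b + 6w + 4)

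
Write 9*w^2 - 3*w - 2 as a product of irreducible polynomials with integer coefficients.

(3*w + 1)*(3*w - 2)

Need a pair with product 9·(-2) = -18 and sum -3: that's 3 and -6.
Split the middle term: 9*w^2 + 3*w - 6*w - 2 = 3*w*(3*w + 1) - 2*(3*w + 1).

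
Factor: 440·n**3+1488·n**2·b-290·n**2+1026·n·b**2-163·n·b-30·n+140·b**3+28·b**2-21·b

Group: 11·n·(40·n**2+128·n·b-30·n+70·b**2-21·b) + (2·b+1)·(40·n**2+128·n·b-30·n+70·b**2-21·b); both groups contain (40·n**2+128·n·b-30·n+70·b**2-21·b), so (11·n+2·b+1) is a factor with cofactor 40·n**2+128·n·b-30·n+70·b**2-21·b.
The cofactor groups again: 40·n**2+128·n·b-30·n+70·b**2-21·b = 4·n·(10·n+7·b) + (10·b-3)·(10·n+7·b); both groups contain (10·n+7·b), giving (4·n+10·b-3)·(10·n+7·b).

(4·n+10·b-3)·(11·n+2·b+1)·(10·n+7·b)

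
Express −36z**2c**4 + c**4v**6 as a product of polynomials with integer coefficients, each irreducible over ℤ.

Pull out the common factor c**4, leaving −36z**2 + v**6.
Recognize a difference of squares with the parts v**3 and 6z.

−c**4(6z − v**3)(6z + v**3)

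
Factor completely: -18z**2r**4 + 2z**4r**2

Pull out the common factor 2z**2r**2; z**2 - 9r**2 is a difference of squares.

2r**2z**2(z - 3r)(z + 3r)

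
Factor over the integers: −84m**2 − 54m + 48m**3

6m(2m + 1)(4m − 9)

Pull out the common factor 6m, then factor the remaining trinomial.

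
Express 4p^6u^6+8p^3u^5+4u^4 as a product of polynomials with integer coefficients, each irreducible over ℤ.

Factor out 4u^4 first: what remains is p^6u^2+2p^3u+1.
Recognize a perfect-square trinomial with the parts p^3u and 1.

4u^4(p^3u+1)^2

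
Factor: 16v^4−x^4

(2v)⁴ − (x)⁴ = ((2v)² − (x)²)((2v)² + (x)²); the first factor splits again, the second (4v^2+x^2) is irreducible.

(2v+x)(2v−x)(4v^2+x^2)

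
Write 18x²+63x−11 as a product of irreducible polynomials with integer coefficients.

Need a pair with product 18·(−11) = −198 and sum 63: that's 66 and −3.
Split the middle term: 18x²+66x − 3x−11 = 6x(3x+11) − (3x+11).

(3x+11)(6x−1)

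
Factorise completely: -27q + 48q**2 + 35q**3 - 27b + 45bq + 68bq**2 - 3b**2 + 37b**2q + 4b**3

(4b + 5q + 9)(b + 7q - 3)(b + q)

Group: 4b(b**2 + 8bq - 3b + 7q**2 - 3q) + (5q + 9)(b**2 + 8bq - 3b + 7q**2 - 3q); both groups contain (b**2 + 8bq - 3b + 7q**2 - 3q), so (4b + 5q + 9) is a factor with cofactor b**2 + 8bq - 3b + 7q**2 - 3q.
The cofactor groups again: b**2 + 8bq - 3b + 7q**2 - 3q = b(b + 7q - 3) + q(b + 7q - 3); both groups contain (b + 7q - 3), giving (b + q)(b + 7q - 3).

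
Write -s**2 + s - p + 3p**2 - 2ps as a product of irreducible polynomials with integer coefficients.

(3p + s - 1)(p - s)

Group: p(3p + s - 1) - s(3p + s - 1); both groups contain (3p + s - 1).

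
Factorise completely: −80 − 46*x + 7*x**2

Need a pair with product 7·(−80) = −560 and sum −46: that's −56 and 10.
Split the middle term: 7*x**2 − 56*x + 10*x − 80 = 7*x*(x − 8) + 10*(x − 8).

(7*x + 10)*(x − 8)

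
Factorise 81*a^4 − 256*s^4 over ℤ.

Difference of squares twice: with A = 3*a and B = 4*s, A⁴ − B⁴ = (A² − B²)(A² + B²), and A² − B² factors again.

(3*a + 4*s)*(3*a − 4*s)*(9*a^2 + 16*s^2)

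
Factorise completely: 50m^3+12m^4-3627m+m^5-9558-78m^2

(m+3)(m+9)(m-6)(m^2+6m+59)

Testing divisors of the constant over divisors of the leading coefficient, m = -3 is a root, so (m+3) is a factor; dividing leaves m^4+9m^3+23m^2-147m-3186.
Next, m = 6 is a root, giving the factor (m-6) and quotient m^3+15m^2+113m+531.
Then m = -9 is a root, so (m+9) divides it; the quotient is m^2+6m+59.
The quadratic m^2+6m+59 has discriminant -200 < 0 and is irreducible over ℤ.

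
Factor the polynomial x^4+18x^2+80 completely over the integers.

(x^2+10)(x^2+8)

Substitute u = x^2 to get a quadratic in u, then factor.
x^2+10 is irreducible over ℤ (always positive, so no real roots).
x^2+8 is irreducible over ℤ (always positive, so no real roots).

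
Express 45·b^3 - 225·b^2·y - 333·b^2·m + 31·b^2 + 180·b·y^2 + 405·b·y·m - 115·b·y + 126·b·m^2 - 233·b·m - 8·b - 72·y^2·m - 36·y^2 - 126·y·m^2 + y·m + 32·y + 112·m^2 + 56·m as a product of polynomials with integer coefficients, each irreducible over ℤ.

Group: 5·b·(9·b^2 - 45·b·y - 63·b·m + 8·b + 36·y^2 + 63·y·m - 32·y - 56·m) + (-2·m - 1)·(9·b^2 - 45·b·y - 63·b·m + 8·b + 36·y^2 + 63·y·m - 32·y - 56·m); both groups contain (9·b^2 - 45·b·y - 63·b·m + 8·b + 36·y^2 + 63·y·m - 32·y - 56·m), so (5·b - 2·m - 1) is a factor with cofactor 9·b^2 - 45·b·y - 63·b·m + 8·b + 36·y^2 + 63·y·m - 32·y - 56·m.
The cofactor groups again: 9·b^2 - 45·b·y - 63·b·m + 8·b + 36·y^2 + 63·y·m - 32·y - 56·m = b·(9·b - 9·y + 8) + (-4·y - 7·m)·(9·b - 9·y + 8); both groups contain (9·b - 9·y + 8), giving (b - 4·y - 7·m)·(9·b - 9·y + 8).

(5·b - 2·m - 1)·(9·b - 9·y + 8)·(b - 4·y - 7·m)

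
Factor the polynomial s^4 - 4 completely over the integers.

(s^2 + 2)(s^2 - 2)

Substitute u = s^2 to get a quadratic in u, then factor.
s^2 + 2 is irreducible over ℤ (always positive, so no real roots).
s^2 - 2 is irreducible over ℤ (2 is not a perfect square).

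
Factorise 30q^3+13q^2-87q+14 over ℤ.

(5q-7)(6q-1)(q+2)

Testing divisors of the constant over divisors of the leading coefficient, q = 7/5 is a root, giving the factor (5q-7) and quotient 6q^2+11q-2.
The remaining quadratic factors as (q+2)(6q-1).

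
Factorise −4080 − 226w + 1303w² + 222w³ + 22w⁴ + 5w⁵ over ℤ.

Testing divisors of the constant over divisors of the leading coefficient, w = −2 is a root, so (w + 2) is a factor; dividing leaves 5w⁴ + 12w³ + 198w² + 907w − 2040.
Then w = 8/5 is a root, so (5w − 8) is a factor; dividing leaves w³ + 4w² + 46w + 255.
Then w = −5 is a root, so (w + 5) divides it; the quotient is w² − w + 51.
The quadratic w² − w + 51 has discriminant −203 < 0 and is irreducible over ℤ.

(5w − 8)(w + 2)(w + 5)(w² − w + 51)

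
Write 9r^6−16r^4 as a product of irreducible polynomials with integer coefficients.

Pull out the common factor r^4, leaving 9r^2−16.
Recognize a difference of squares with the parts 3r and 4.

r^4(3r+4)(3r−4)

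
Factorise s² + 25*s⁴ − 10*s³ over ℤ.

Pull out the common factor s², leaving 25*s² − 10*s + 1.
Recognize a perfect-square trinomial with the parts 1 and 5*s.

s²*(5*s − 1)²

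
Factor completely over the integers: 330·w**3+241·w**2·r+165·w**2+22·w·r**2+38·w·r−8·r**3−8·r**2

(15·w−2·r)·(11·w+4·r)·(2·w+r+1)

Group: 2·w·(165·w**2+38·w·r−8·r**2) + (r+1)·(165·w**2+38·w·r−8·r**2); both groups contain (165·w**2+38·w·r−8·r**2), so (2·w+r+1) is a factor with cofactor 165·w**2+38·w·r−8·r**2.
The cofactor groups again: 165·w**2+38·w·r−8·r**2 = 11·w·(15·w−2·r) + 4·r·(15·w−2·r); both groups contain (15·w−2·r), giving (11·w+4·r)·(15·w−2·r).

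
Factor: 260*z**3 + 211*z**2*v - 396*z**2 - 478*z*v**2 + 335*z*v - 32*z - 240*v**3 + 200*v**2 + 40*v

Group: 13*z*(20*z**2 + 7*z*v - 32*z - 40*v**2 + 40*v) + (6*v + 1)*(20*z**2 + 7*z*v - 32*z - 40*v**2 + 40*v); both groups contain (20*z**2 + 7*z*v - 32*z - 40*v**2 + 40*v), so (13*z + 6*v + 1) is a factor with cofactor 20*z**2 + 7*z*v - 32*z - 40*v**2 + 40*v.
The cofactor groups again: 20*z**2 + 7*z*v - 32*z - 40*v**2 + 40*v = 4*z*(5*z + 8*v - 8) - 5*v*(5*z + 8*v - 8); both groups contain (5*z + 8*v - 8), giving (4*z - 5*v)*(5*z + 8*v - 8).

(4*z - 5*v)*(13*z + 6*v + 1)*(5*z + 8*v - 8)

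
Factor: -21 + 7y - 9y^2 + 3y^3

(y - 3)(3y^2 + 7)

Group as (3y^3 + 7y) + (-9y^2 - 21) = y(3y^2 + 7) - 3(3y^2 + 7).
Both groups share the factor (3y^2 + 7).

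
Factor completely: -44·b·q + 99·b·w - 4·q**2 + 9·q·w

Group: -11·b·(4·q - 9·w) - q·(4·q - 9·w); both groups contain (4·q - 9·w).

-(11·b + q)·(4·q - 9·w)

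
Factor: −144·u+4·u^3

4·u·(u+6)·(u−6)

Pull out the common factor 4·u; u^2−36 is a difference of squares.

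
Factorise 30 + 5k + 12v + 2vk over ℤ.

Group as (2vk + 12v) + (5k + 30) = 2v(k + 6) + 5(k + 6).
Both groups share the factor (k + 6).

(2v + 5)(k + 6)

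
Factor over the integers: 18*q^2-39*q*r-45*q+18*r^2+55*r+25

(3*q-2*r-5)*(6*q-9*r-5)

Group: 3*q*(6*q-9*r-5) + (-2*r-5)*(6*q-9*r-5); both groups contain (6*q-9*r-5).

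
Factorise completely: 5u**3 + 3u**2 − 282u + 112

(5u − 2)(u + 8)(u − 7)

Testing divisors of the constant over divisors of the leading coefficient, u = 7 is a root, so (u − 7) divides it; the quotient is 5u**2 + 38u − 16.
The remaining quadratic factors as (5u − 2)(u + 8).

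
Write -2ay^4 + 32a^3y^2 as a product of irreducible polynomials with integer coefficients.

Every term has a factor of 2ay^2. Then 16a^2 - y^2 = (4a)² − (y)².

2ay^2(4a + y)(4a - y)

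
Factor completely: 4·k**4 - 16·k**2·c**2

Every term has a factor of 4·k**2. Then k**2 - 4·c**2 = (k)² − (2·c)².

4·k**2·(k - 2·c)·(k + 2·c)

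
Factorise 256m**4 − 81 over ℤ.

Write as (16m**2)² − (9)², then factor 16m**2 − 9 once more.

(4m + 3)(4m − 3)(16m**2 + 9)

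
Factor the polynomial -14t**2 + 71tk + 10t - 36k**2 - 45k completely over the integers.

-(7t - 4k - 5)(2t - 9k)

Group: -2t(7t - 4k - 5) + 9k(7t - 4k - 5); both groups contain (7t - 4k - 5).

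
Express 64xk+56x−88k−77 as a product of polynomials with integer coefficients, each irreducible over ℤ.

Group as (64xk+56x) + (−88k−77) = 8x(8k+7) − 11(8k+7).
Both groups share the factor (8k+7).

(8k+7)(8x−11)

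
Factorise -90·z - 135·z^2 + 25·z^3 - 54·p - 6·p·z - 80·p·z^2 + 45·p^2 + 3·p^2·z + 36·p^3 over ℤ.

(3·p + 5·z)·(3·p - z + 6)·(4·p - 5·z - 3)

Group: 4·p·(9·p^2 + 12·p·z + 18·p - 5·z^2 + 30·z) + (-5·z - 3)·(9·p^2 + 12·p·z + 18·p - 5·z^2 + 30·z); both groups contain (9·p^2 + 12·p·z + 18·p - 5·z^2 + 30·z), so (4·p - 5·z - 3) is a factor with cofactor 9·p^2 + 12·p·z + 18·p - 5·z^2 + 30·z.
The cofactor groups again: 9·p^2 + 12·p·z + 18·p - 5·z^2 + 30·z = 3·p·(3·p - z + 6) + 5·z·(3·p - z + 6); both groups contain (3·p - z + 6), giving (3·p + 5·z)·(3·p - z + 6).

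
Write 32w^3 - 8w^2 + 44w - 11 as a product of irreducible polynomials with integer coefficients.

Group as (32w^3 + 44w) + (-8w^2 - 11) = 4w(8w^2 + 11) - (8w^2 + 11).
Both groups share the factor (8w^2 + 11).

(4w - 1)(8w^2 + 11)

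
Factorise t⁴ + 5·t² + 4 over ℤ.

(t² + 1)·(t² + 4)

Substitute u = t² to get a quadratic in u, then factor.
t² + 1 is irreducible over ℤ (sum of squares).
t² + 4 is irreducible over ℤ (sum of squares).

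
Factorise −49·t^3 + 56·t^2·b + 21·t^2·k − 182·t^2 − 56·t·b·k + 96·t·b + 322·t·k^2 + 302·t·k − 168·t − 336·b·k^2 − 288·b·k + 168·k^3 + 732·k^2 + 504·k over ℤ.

−(t − 3·k)·(7·t − 8·b + 4·k + 14)·(7·t + 14·k + 12)

Group: 7·t·(−7·t^2 + 7·t·k − 12·t + 42·k^2 + 36·k) + (−8·b + 4·k + 14)·(−7·t^2 + 7·t·k − 12·t + 42·k^2 + 36·k); both groups contain (−7·t^2 + 7·t·k − 12·t + 42·k^2 + 36·k), so (7·t − 8·b + 4·k + 14) is a factor with cofactor −7·t^2 + 7·t·k − 12·t + 42·k^2 + 36·k.
The cofactor groups again: −7·t^2 + 7·t·k − 12·t + 42·k^2 + 36·k = −t·(7·t + 14·k + 12) + 3·k·(7·t + 14·k + 12); both groups contain (7·t + 14·k + 12), giving −(t − 3·k)·(7·t + 14·k + 12).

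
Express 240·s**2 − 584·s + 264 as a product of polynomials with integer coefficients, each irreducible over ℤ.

8·(5·s − 3)·(6·s − 11)

Pull out the common factor 8, then factor the remaining trinomial.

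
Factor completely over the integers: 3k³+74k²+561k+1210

By the rational root theorem, k = -11/3 is a root, so (3k+11) divides it; the quotient is k²+21k+110.
The remaining quadratic factors as (k+11)(k+10).

(3k+11)(k+10)(k+11)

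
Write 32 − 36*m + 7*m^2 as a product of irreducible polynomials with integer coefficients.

Need a pair with product 7·32 = 224 and sum −36: that's −28 and −8.
Split the middle term: 7*m^2 − 28*m − 8*m + 32 = 7*m*(m − 4) − 8*(m − 4).

(7*m − 8)*(m − 4)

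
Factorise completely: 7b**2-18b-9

Need a pair with product 7·(-9) = -63 and sum -18: that's -21 and 3.
Split the middle term: 7b**2-21b + 3b-9 = 7b(b-3) + 3(b-3).

(7b+3)(b-3)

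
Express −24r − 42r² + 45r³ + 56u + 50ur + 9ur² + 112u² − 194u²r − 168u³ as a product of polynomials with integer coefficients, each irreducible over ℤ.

−(7u − 3r)(4u + 3r − 4)(6u + 5r + 2)

Group: 6u(−28u² − 9ur + 28u + 9r² − 12r) + (5r + 2)(−28u² − 9ur + 28u + 9r² − 12r); both groups contain (−28u² − 9ur + 28u + 9r² − 12r), so (6u + 5r + 2) is a factor with cofactor −28u² − 9ur + 28u + 9r² − 12r.
The cofactor groups again: −28u² − 9ur + 28u + 9r² − 12r = −4u(7u − 3r) + (−3r + 4)(7u − 3r); both groups contain (7u − 3r), giving −(4u + 3r − 4)(7u − 3r).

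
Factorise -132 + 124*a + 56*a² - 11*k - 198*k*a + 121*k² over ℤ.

(11*k - 14*a + 11)*(11*k - 4*a - 12)

Group: 11*k*(11*k - 4*a - 12) + (-14*a + 11)*(11*k - 4*a - 12); both groups contain (11*k - 4*a - 12).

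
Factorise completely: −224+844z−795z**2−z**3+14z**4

(2z−1)(7z−4)(z+8)(z−7)

Testing divisors of the constant over divisors of the leading coefficient, z = −8 is a root, giving the factor (z+8) and quotient 14z**3−113z**2+109z−28.
Continuing, z = 1/2 is a root, so (2z−1) is a factor; dividing leaves 7z**2−53z+28.
The remaining quadratic factors as (z−7)(7z−4).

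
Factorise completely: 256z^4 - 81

(4z + 3)(4z - 3)(16z^2 + 9)

(4z)⁴ − (3)⁴ = ((4z)² − (3)²)((4z)² + (3)²); the first factor splits again, the second (16z^2 + 9) is irreducible.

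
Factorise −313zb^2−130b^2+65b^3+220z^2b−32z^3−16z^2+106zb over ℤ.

Group: z(−32z^2+60zb−16z−13b^2+26b) − 5b(−32z^2+60zb−16z−13b^2+26b); both groups contain (−32z^2+60zb−16z−13b^2+26b), so (z−5b) is a factor with cofactor −32z^2+60zb−16z−13b^2+26b.
The cofactor groups again: −32z^2+60zb−16z−13b^2+26b = −4z(8z−13b) + (b−2)(8z−13b); both groups contain (8z−13b), giving −(4z−b+2)(8z−13b).

−(8z−13b)(z−5b)(4z−b+2)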